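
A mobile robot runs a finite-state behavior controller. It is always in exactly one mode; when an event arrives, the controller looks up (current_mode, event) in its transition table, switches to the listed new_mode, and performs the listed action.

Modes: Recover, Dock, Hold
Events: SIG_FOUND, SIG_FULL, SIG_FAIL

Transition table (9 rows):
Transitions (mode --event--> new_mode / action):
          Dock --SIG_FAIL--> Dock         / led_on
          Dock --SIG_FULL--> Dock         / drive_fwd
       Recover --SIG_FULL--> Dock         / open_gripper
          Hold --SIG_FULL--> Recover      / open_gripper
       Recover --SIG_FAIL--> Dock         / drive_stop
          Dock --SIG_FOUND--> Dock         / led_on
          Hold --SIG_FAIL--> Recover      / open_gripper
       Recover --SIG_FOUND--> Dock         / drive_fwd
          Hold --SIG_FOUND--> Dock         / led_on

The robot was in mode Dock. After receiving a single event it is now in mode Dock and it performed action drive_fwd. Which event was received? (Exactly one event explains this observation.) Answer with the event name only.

try SIG_FOUND: (Dock, SIG_FOUND) → (Dock, led_on)
try SIG_FULL: (Dock, SIG_FULL) → (Dock, drive_fwd)  ← matches
try SIG_FAIL: (Dock, SIG_FAIL) → (Dock, led_on)

SIG_FULL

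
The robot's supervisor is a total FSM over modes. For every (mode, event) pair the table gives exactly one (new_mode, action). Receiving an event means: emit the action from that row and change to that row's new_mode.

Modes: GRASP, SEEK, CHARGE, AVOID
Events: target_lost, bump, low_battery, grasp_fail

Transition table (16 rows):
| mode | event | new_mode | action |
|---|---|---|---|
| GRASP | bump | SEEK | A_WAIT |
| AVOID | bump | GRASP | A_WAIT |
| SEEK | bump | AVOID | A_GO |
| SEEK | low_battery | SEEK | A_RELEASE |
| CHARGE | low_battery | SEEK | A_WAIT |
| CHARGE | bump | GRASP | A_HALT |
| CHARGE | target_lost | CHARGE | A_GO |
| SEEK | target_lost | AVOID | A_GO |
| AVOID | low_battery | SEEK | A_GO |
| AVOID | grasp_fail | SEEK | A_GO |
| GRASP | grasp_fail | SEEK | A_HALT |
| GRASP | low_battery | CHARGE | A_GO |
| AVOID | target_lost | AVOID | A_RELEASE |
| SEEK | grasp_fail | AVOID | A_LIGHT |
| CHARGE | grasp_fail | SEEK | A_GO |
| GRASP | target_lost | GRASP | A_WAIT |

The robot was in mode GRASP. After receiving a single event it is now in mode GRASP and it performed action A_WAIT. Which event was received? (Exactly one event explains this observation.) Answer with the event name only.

target_lost

try target_lost: (GRASP, target_lost) → (GRASP, A_WAIT)  ← matches
try bump: (GRASP, bump) → (SEEK, A_WAIT)
try low_battery: (GRASP, low_battery) → (CHARGE, A_GO)
try grasp_fail: (GRASP, grasp_fail) → (SEEK, A_HALT)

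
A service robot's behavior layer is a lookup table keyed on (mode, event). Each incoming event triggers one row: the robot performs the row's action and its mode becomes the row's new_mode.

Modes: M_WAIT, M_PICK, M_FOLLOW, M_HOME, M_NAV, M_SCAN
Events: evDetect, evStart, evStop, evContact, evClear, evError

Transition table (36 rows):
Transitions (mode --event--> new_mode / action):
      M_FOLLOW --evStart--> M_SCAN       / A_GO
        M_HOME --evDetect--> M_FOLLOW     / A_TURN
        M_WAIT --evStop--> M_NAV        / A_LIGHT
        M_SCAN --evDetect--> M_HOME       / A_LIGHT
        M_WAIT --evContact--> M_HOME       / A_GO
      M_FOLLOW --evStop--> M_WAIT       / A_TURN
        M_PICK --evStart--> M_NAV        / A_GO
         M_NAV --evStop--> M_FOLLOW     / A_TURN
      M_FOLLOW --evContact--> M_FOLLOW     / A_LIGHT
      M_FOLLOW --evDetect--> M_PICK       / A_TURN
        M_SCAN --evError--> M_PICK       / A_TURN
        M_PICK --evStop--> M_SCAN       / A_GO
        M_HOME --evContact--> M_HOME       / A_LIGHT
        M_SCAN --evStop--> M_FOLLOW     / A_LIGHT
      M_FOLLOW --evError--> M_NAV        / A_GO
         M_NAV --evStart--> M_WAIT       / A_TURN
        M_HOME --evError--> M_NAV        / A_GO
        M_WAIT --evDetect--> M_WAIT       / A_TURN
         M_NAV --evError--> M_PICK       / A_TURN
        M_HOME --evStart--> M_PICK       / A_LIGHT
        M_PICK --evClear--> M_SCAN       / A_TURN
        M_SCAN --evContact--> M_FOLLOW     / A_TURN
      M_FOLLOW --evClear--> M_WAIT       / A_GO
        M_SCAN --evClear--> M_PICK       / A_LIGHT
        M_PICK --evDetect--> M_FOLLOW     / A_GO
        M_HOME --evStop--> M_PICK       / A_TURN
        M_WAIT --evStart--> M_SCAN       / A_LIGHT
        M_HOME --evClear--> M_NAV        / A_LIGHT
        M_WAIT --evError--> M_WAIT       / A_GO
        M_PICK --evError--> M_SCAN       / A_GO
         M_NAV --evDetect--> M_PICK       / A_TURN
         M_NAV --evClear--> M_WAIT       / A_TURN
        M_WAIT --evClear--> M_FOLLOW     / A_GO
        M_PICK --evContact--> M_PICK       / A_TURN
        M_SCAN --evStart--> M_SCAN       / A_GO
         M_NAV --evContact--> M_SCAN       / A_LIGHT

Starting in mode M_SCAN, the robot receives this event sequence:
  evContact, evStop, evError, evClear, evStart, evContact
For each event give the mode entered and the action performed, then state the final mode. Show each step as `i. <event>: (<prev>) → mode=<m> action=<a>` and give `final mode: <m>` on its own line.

1. evContact: (M_SCAN) → mode=M_FOLLOW action=A_TURN
2. evStop: (M_FOLLOW) → mode=M_WAIT action=A_TURN
3. evError: (M_WAIT) → mode=M_WAIT action=A_GO
4. evClear: (M_WAIT) → mode=M_FOLLOW action=A_GO
5. evStart: (M_FOLLOW) → mode=M_SCAN action=A_GO
6. evContact: (M_SCAN) → mode=M_FOLLOW action=A_TURN

final mode: M_FOLLOW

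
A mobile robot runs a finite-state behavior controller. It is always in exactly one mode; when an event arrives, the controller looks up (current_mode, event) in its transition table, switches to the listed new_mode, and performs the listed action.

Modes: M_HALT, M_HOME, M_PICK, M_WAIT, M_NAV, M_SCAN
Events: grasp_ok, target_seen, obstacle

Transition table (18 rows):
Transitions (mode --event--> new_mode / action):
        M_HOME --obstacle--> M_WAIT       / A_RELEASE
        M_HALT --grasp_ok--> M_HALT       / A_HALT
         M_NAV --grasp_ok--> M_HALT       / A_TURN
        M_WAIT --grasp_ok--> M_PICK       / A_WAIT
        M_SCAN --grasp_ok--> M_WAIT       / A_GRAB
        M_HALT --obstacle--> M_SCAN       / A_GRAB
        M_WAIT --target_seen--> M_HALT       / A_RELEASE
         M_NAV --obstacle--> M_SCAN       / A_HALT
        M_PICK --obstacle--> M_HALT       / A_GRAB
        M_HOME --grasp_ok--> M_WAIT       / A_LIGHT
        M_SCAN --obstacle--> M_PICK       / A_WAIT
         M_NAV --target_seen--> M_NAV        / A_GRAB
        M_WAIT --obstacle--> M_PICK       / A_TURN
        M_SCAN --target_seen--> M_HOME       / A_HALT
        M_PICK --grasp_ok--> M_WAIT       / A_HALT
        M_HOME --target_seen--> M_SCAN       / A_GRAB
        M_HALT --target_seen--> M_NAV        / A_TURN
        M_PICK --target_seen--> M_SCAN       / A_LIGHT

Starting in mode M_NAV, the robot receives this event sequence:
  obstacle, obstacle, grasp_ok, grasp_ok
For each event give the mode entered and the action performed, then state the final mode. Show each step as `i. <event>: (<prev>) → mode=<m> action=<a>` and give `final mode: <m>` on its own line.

1. obstacle: (M_NAV) → mode=M_SCAN action=A_HALT
2. obstacle: (M_SCAN) → mode=M_PICK action=A_WAIT
3. grasp_ok: (M_PICK) → mode=M_WAIT action=A_HALT
4. grasp_ok: (M_WAIT) → mode=M_PICK action=A_WAIT

final mode: M_PICK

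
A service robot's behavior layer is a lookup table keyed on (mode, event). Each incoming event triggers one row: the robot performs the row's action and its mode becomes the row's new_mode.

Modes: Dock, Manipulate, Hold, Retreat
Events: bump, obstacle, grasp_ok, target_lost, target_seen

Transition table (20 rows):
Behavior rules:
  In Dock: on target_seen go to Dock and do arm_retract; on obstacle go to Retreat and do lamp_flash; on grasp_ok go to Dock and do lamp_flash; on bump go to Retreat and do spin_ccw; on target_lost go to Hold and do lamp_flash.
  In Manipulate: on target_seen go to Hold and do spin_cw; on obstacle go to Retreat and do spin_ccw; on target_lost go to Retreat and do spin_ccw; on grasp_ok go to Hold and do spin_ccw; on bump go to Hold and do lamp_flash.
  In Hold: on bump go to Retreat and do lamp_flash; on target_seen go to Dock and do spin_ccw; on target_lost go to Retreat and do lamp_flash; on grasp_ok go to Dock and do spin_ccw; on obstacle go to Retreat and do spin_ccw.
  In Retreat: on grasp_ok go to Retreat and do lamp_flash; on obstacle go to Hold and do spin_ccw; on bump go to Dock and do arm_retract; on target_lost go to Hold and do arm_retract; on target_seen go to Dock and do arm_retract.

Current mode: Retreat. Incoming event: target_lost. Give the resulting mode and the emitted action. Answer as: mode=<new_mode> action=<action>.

current mode = Retreat; filter table to that mode:
  (Retreat, grasp_ok) → (Retreat, lamp_flash)
  (Retreat, obstacle) → (Hold, spin_ccw)
  (Retreat, bump) → (Dock, arm_retract)
  (Retreat, target_lost) → (Hold, arm_retract)  ← event matches
  (Retreat, target_seen) → (Dock, arm_retract)
event = target_lost selects (Hold, arm_retract)

mode=Hold action=arm_retract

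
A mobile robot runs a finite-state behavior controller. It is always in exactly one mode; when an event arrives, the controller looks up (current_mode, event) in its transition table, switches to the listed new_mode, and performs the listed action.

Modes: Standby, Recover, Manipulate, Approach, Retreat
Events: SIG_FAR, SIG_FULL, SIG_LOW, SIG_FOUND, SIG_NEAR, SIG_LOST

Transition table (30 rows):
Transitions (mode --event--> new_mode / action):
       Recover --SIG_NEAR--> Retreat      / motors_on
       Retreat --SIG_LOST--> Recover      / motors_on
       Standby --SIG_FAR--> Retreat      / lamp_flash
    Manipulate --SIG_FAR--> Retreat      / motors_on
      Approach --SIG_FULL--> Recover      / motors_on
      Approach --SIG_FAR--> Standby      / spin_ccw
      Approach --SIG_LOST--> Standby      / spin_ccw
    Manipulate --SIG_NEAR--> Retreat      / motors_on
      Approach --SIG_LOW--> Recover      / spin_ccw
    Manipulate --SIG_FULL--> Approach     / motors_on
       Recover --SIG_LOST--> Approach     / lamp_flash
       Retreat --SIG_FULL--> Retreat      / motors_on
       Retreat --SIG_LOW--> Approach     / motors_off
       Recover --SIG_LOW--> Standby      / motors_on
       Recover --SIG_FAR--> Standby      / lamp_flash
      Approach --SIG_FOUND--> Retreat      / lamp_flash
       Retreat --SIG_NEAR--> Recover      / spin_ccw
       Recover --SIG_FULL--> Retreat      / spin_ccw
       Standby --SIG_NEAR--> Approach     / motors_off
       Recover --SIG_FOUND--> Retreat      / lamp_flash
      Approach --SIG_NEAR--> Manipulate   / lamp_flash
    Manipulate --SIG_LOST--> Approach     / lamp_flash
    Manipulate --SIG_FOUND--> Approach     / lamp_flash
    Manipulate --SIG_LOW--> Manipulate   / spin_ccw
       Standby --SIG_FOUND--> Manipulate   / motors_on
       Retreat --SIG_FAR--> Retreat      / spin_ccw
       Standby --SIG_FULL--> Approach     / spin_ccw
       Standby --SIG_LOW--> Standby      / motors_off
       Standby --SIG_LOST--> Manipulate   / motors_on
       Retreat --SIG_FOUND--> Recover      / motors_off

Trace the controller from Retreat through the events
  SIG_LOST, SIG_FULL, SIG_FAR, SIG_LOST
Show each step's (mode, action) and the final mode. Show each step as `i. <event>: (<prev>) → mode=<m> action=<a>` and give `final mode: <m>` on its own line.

1. SIG_LOST: (Retreat) → mode=Recover action=motors_on
2. SIG_FULL: (Recover) → mode=Retreat action=spin_ccw
3. SIG_FAR: (Retreat) → mode=Retreat action=spin_ccw
4. SIG_LOST: (Retreat) → mode=Recover action=motors_on

final mode: Recover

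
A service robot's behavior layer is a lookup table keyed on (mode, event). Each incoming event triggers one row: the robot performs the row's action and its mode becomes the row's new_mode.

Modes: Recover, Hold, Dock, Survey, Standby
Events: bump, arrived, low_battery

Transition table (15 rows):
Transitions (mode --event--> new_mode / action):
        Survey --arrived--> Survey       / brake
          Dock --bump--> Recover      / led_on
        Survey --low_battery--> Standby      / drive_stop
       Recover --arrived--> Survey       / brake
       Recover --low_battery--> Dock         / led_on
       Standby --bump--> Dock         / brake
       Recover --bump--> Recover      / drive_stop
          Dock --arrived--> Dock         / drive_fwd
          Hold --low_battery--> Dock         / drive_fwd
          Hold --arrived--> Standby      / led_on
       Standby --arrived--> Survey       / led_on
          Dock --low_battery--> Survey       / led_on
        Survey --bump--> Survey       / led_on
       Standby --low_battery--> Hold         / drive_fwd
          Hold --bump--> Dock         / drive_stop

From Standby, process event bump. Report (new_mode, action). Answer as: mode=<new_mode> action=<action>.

mode=Dock action=brake

current mode = Standby; filter table to that mode:
  (Standby, bump) → (Dock, brake)  ← event matches
  (Standby, arrived) → (Survey, led_on)
  (Standby, low_battery) → (Hold, drive_fwd)
event = bump selects (Dock, brake)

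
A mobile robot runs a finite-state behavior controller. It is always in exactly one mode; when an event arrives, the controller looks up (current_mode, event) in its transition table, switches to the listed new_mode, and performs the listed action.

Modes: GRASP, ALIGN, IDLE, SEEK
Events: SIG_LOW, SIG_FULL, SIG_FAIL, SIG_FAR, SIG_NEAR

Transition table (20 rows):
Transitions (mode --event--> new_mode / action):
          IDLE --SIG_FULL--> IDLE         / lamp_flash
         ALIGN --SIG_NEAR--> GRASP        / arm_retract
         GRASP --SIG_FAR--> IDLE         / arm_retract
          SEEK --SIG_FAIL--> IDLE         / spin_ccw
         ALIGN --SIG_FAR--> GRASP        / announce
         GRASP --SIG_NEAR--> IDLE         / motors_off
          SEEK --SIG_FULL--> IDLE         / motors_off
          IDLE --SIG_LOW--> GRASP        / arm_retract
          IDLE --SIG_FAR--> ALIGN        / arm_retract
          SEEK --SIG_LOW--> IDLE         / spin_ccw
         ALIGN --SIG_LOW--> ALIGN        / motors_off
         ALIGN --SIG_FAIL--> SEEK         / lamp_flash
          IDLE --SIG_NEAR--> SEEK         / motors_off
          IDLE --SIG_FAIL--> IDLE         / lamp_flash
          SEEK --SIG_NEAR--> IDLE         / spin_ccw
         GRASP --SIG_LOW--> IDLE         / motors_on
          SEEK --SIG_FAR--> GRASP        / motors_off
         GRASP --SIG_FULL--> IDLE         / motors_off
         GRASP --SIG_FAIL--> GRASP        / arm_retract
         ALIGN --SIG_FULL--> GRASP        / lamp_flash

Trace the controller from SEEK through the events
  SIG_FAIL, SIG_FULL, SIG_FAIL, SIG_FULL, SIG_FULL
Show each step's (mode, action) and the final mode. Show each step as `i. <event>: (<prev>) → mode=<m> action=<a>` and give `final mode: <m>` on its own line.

1. SIG_FAIL: (SEEK) → mode=IDLE action=spin_ccw
2. SIG_FULL: (IDLE) → mode=IDLE action=lamp_flash
3. SIG_FAIL: (IDLE) → mode=IDLE action=lamp_flash
4. SIG_FULL: (IDLE) → mode=IDLE action=lamp_flash
5. SIG_FULL: (IDLE) → mode=IDLE action=lamp_flash

final mode: IDLE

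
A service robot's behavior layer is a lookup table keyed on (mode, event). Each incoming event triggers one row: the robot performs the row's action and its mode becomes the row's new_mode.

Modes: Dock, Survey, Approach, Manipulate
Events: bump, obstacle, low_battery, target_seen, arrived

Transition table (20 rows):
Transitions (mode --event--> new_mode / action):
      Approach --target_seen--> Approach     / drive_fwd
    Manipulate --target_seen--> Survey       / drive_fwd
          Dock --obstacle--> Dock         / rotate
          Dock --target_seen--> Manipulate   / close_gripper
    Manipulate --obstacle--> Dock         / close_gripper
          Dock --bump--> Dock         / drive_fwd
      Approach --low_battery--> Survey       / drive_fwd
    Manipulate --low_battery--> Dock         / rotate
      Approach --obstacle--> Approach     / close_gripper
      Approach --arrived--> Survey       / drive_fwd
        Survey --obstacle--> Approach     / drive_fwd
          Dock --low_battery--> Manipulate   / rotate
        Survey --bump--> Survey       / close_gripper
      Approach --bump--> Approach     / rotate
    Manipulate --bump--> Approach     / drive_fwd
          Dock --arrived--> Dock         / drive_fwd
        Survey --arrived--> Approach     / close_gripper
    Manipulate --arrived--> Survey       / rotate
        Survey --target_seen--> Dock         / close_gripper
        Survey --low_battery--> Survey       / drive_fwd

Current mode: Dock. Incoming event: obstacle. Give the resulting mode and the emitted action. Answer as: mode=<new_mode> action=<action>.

current mode = Dock; filter table to that mode:
  (Dock, obstacle) → (Dock, rotate)  ← event matches
  (Dock, target_seen) → (Manipulate, close_gripper)
  (Dock, bump) → (Dock, drive_fwd)
  (Dock, low_battery) → (Manipulate, rotate)
  (Dock, arrived) → (Dock, drive_fwd)
event = obstacle selects (Dock, rotate)

mode=Dock action=rotate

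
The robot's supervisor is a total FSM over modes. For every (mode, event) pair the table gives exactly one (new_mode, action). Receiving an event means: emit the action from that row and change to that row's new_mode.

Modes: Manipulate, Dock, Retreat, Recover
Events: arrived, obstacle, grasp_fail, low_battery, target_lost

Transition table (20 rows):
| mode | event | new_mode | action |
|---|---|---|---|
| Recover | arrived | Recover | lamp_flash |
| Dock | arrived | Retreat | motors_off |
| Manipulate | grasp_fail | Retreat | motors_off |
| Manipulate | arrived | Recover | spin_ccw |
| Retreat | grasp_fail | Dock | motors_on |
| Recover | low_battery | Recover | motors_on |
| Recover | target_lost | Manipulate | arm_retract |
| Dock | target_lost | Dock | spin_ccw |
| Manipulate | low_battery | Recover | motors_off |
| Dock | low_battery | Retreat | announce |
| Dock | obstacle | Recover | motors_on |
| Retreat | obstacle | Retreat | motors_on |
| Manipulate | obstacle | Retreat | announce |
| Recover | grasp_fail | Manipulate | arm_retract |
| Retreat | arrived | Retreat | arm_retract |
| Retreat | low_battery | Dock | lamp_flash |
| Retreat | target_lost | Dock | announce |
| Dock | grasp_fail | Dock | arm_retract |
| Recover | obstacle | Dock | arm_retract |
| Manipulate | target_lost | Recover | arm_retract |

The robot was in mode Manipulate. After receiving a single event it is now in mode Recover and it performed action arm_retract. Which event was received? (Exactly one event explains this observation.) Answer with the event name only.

try arrived: (Manipulate, arrived) → (Recover, spin_ccw)
try obstacle: (Manipulate, obstacle) → (Retreat, announce)
try grasp_fail: (Manipulate, grasp_fail) → (Retreat, motors_off)
try low_battery: (Manipulate, low_battery) → (Recover, motors_off)
try target_lost: (Manipulate, target_lost) → (Recover, arm_retract)  ← matches

target_lost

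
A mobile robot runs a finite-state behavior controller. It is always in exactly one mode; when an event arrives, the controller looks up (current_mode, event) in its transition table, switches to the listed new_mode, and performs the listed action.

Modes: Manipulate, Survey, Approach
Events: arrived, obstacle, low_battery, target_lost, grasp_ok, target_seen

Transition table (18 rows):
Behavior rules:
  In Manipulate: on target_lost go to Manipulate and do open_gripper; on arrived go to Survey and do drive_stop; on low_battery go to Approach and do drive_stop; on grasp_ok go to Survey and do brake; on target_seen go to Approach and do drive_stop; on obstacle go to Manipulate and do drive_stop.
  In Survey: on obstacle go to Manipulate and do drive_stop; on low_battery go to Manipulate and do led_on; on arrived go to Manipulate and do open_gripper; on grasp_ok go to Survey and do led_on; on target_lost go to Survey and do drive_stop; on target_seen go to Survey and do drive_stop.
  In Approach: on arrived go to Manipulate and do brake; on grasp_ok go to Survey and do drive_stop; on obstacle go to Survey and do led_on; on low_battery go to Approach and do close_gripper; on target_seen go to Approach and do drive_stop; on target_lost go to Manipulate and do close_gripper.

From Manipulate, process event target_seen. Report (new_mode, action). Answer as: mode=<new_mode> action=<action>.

current mode = Manipulate; filter table to that mode:
  (Manipulate, target_lost) → (Manipulate, open_gripper)
  (Manipulate, arrived) → (Survey, drive_stop)
  (Manipulate, low_battery) → (Approach, drive_stop)
  (Manipulate, grasp_ok) → (Survey, brake)
  (Manipulate, target_seen) → (Approach, drive_stop)  ← event matches
  (Manipulate, obstacle) → (Manipulate, drive_stop)
event = target_seen selects (Approach, drive_stop)

mode=Approach action=drive_stop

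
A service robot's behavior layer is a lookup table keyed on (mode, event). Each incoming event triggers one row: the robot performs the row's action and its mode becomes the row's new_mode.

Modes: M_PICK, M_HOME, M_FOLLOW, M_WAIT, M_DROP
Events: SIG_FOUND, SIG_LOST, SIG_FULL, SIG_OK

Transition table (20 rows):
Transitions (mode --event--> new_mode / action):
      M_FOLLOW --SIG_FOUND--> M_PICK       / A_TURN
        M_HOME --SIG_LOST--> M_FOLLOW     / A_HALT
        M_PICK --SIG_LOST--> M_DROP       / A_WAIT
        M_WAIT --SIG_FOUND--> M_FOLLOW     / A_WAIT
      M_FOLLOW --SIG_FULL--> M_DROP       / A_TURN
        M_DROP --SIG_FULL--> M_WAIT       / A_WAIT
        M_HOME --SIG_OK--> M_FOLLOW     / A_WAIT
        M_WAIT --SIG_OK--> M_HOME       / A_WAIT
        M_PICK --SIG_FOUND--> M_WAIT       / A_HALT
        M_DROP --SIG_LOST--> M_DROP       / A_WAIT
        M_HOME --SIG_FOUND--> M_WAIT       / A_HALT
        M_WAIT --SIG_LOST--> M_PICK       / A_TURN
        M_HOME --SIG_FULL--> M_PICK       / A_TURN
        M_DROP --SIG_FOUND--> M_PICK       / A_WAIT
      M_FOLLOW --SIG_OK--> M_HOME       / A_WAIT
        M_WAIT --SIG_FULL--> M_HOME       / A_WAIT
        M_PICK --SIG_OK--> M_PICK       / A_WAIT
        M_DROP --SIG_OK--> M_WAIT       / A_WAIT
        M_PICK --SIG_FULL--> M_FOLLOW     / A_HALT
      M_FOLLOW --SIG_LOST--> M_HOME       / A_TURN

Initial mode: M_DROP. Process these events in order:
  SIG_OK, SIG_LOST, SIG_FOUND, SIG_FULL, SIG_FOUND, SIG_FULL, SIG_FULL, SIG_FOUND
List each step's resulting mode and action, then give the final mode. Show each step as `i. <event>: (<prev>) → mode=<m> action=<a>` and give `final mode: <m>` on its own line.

1. SIG_OK: (M_DROP) → mode=M_WAIT action=A_WAIT
2. SIG_LOST: (M_WAIT) → mode=M_PICK action=A_TURN
3. SIG_FOUND: (M_PICK) → mode=M_WAIT action=A_HALT
4. SIG_FULL: (M_WAIT) → mode=M_HOME action=A_WAIT
5. SIG_FOUND: (M_HOME) → mode=M_WAIT action=A_HALT
6. SIG_FULL: (M_WAIT) → mode=M_HOME action=A_WAIT
7. SIG_FULL: (M_HOME) → mode=M_PICK action=A_TURN
8. SIG_FOUND: (M_PICK) → mode=M_WAIT action=A_HALT

final mode: M_WAIT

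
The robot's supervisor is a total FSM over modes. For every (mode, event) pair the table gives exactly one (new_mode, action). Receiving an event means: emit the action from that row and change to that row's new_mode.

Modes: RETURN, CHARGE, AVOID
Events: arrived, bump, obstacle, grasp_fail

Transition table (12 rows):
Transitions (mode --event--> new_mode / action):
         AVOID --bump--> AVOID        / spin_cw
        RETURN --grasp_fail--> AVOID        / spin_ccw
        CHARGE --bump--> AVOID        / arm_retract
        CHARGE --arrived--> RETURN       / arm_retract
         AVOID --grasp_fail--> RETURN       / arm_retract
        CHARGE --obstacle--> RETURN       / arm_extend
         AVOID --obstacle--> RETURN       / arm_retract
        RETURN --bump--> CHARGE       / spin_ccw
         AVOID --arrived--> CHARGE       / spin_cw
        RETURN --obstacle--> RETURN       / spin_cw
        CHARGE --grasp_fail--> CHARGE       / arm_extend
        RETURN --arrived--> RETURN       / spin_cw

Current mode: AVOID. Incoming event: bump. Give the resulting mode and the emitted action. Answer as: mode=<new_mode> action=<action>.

current mode = AVOID; filter table to that mode:
  (AVOID, bump) → (AVOID, spin_cw)  ← event matches
  (AVOID, grasp_fail) → (RETURN, arm_retract)
  (AVOID, obstacle) → (RETURN, arm_retract)
  (AVOID, arrived) → (CHARGE, spin_cw)
event = bump selects (AVOID, spin_cw)

mode=AVOID action=spin_cw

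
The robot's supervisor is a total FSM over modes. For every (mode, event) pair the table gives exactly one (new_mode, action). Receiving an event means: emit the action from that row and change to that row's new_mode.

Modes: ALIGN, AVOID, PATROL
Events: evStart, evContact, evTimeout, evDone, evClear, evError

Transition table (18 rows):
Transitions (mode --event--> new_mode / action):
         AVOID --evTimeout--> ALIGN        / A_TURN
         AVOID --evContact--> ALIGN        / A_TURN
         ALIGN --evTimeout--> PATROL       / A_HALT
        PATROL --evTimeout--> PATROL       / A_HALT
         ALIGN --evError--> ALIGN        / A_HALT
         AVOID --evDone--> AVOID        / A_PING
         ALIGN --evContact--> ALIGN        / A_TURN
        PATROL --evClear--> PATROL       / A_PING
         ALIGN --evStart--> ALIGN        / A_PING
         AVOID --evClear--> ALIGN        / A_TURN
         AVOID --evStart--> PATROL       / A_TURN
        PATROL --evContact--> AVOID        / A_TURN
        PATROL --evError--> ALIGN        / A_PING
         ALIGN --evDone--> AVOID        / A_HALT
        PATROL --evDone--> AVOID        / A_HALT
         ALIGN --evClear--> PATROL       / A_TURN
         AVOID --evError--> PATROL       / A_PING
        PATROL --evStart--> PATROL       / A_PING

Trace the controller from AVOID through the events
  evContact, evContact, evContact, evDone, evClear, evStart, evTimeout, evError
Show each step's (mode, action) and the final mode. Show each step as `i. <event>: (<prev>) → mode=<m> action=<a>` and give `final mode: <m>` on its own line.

1. evContact: (AVOID) → mode=ALIGN action=A_TURN
2. evContact: (ALIGN) → mode=ALIGN action=A_TURN
3. evContact: (ALIGN) → mode=ALIGN action=A_TURN
4. evDone: (ALIGN) → mode=AVOID action=A_HALT
5. evClear: (AVOID) → mode=ALIGN action=A_TURN
6. evStart: (ALIGN) → mode=ALIGN action=A_PING
7. evTimeout: (ALIGN) → mode=PATROL action=A_HALT
8. evError: (PATROL) → mode=ALIGN action=A_PING

final mode: ALIGN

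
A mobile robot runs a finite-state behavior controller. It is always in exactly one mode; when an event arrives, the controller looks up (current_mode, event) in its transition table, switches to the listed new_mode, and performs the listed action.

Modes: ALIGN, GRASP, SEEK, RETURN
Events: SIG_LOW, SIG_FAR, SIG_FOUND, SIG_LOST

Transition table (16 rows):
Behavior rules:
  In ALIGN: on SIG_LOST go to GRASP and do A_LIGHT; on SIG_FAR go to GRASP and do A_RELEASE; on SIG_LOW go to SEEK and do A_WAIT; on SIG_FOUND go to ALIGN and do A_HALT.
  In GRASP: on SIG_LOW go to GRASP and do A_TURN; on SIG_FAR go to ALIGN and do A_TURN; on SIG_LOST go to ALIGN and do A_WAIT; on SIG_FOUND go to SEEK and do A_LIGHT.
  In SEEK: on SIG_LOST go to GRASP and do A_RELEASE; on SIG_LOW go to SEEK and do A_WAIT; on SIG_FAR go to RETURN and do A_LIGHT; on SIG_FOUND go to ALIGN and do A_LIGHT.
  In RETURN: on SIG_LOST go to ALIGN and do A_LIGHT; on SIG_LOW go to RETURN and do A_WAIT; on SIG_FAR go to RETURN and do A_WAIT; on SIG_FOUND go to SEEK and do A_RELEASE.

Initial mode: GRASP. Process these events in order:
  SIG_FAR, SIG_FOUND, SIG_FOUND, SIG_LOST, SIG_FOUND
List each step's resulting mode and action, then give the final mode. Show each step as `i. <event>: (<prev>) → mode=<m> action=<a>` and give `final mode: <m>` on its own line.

final mode: SEEK

1. SIG_FAR: (GRASP) → mode=ALIGN action=A_TURN
2. SIG_FOUND: (ALIGN) → mode=ALIGN action=A_HALT
3. SIG_FOUND: (ALIGN) → mode=ALIGN action=A_HALT
4. SIG_LOST: (ALIGN) → mode=GRASP action=A_LIGHT
5. SIG_FOUND: (GRASP) → mode=SEEK action=A_LIGHT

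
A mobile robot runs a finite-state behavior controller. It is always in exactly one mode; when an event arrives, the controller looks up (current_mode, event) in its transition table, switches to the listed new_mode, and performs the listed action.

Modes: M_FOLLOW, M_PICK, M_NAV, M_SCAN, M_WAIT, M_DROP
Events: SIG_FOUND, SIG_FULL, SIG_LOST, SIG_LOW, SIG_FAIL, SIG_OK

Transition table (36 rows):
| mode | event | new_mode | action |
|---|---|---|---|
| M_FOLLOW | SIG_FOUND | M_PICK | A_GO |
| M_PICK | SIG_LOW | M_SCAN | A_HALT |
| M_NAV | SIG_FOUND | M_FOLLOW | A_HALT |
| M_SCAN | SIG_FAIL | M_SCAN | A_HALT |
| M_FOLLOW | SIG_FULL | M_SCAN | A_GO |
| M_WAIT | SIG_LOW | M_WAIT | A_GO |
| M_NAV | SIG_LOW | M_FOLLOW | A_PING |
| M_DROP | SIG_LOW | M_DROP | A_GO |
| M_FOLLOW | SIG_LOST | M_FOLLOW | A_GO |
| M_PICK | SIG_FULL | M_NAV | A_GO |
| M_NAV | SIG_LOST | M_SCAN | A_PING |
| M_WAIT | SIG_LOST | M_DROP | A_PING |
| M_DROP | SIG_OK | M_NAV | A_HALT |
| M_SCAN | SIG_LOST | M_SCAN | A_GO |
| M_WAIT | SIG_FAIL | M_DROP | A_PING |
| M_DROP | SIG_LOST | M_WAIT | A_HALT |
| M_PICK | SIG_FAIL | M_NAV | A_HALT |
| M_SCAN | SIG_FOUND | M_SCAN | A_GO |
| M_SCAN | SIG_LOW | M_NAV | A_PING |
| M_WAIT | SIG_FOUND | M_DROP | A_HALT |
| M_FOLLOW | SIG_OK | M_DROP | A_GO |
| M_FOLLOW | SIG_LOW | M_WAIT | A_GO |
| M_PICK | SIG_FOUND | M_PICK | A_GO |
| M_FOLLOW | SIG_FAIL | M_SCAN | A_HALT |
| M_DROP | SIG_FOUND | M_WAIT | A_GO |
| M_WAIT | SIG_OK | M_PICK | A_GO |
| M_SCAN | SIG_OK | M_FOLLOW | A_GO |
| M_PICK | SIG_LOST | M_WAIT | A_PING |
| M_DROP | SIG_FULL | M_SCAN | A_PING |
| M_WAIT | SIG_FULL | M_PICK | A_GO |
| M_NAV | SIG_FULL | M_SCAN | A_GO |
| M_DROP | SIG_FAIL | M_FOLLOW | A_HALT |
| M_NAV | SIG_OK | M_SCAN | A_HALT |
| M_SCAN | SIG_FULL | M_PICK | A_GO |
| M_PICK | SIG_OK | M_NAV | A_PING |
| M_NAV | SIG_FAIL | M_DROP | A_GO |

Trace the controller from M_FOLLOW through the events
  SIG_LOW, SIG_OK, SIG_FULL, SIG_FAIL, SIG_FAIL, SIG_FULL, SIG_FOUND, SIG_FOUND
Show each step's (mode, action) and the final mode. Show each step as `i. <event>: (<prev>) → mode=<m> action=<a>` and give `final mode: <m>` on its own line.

final mode: M_SCAN

1. SIG_LOW: (M_FOLLOW) → mode=M_WAIT action=A_GO
2. SIG_OK: (M_WAIT) → mode=M_PICK action=A_GO
3. SIG_FULL: (M_PICK) → mode=M_NAV action=A_GO
4. SIG_FAIL: (M_NAV) → mode=M_DROP action=A_GO
5. SIG_FAIL: (M_DROP) → mode=M_FOLLOW action=A_HALT
6. SIG_FULL: (M_FOLLOW) → mode=M_SCAN action=A_GO
7. SIG_FOUND: (M_SCAN) → mode=M_SCAN action=A_GO
8. SIG_FOUND: (M_SCAN) → mode=M_SCAN action=A_GO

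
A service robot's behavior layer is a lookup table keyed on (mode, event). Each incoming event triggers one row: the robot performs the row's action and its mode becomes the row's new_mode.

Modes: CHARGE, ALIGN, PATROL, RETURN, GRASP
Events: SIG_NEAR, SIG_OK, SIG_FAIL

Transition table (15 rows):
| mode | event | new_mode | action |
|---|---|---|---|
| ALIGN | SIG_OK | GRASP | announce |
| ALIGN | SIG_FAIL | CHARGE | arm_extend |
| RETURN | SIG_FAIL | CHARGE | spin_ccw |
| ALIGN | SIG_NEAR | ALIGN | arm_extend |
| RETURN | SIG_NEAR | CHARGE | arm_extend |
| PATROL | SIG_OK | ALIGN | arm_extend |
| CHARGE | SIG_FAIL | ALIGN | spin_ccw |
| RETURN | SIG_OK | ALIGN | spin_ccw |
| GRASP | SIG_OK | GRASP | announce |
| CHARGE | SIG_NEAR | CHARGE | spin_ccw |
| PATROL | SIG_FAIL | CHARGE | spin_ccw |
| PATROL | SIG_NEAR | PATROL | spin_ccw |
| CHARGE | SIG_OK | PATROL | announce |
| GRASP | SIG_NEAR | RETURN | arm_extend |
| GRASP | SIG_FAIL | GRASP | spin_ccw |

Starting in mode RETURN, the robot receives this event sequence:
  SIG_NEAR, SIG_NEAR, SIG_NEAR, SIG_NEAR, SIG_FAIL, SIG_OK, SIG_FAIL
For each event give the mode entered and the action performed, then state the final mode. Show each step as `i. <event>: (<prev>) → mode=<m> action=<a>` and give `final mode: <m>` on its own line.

1. SIG_NEAR: (RETURN) → mode=CHARGE action=arm_extend
2. SIG_NEAR: (CHARGE) → mode=CHARGE action=spin_ccw
3. SIG_NEAR: (CHARGE) → mode=CHARGE action=spin_ccw
4. SIG_NEAR: (CHARGE) → mode=CHARGE action=spin_ccw
5. SIG_FAIL: (CHARGE) → mode=ALIGN action=spin_ccw
6. SIG_OK: (ALIGN) → mode=GRASP action=announce
7. SIG_FAIL: (GRASP) → mode=GRASP action=spin_ccw

final mode: GRASP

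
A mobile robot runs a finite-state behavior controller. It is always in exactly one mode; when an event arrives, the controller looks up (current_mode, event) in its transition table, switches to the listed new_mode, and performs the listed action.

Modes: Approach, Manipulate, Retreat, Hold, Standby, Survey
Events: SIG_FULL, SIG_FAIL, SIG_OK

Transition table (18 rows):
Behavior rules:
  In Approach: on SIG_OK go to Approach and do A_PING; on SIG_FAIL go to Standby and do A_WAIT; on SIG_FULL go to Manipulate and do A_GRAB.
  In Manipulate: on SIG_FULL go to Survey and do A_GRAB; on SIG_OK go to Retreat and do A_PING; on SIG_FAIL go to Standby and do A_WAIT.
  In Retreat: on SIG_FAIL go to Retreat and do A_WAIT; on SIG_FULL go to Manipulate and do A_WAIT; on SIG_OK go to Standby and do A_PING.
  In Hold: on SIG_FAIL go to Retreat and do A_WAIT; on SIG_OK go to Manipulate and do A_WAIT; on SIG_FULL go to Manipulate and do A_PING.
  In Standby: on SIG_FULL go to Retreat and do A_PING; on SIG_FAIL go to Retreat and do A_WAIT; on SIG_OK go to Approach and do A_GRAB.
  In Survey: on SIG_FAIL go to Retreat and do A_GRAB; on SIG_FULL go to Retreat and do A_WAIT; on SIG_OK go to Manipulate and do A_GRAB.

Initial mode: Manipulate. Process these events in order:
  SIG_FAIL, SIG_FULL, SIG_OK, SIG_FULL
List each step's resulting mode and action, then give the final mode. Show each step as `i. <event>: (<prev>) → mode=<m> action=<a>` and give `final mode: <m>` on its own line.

final mode: Retreat

1. SIG_FAIL: (Manipulate) → mode=Standby action=A_WAIT
2. SIG_FULL: (Standby) → mode=Retreat action=A_PING
3. SIG_OK: (Retreat) → mode=Standby action=A_PING
4. SIG_FULL: (Standby) → mode=Retreat action=A_PING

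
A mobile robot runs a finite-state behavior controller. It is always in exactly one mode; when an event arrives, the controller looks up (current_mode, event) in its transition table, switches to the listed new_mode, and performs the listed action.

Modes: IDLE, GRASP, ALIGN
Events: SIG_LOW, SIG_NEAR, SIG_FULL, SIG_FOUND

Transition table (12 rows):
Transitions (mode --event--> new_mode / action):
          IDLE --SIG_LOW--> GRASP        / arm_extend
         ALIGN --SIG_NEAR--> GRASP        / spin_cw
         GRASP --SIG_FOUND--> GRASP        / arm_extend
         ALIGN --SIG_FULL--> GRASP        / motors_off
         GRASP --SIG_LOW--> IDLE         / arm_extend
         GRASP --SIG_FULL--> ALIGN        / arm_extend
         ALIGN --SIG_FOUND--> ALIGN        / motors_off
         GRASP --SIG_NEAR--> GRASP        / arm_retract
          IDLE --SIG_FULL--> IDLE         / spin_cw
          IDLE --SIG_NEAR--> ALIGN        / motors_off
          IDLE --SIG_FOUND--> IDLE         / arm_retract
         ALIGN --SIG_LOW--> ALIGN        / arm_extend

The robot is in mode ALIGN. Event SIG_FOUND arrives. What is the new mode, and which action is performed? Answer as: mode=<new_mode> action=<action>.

mode=ALIGN action=motors_off

current mode = ALIGN; filter table to that mode:
  (ALIGN, SIG_NEAR) → (GRASP, spin_cw)
  (ALIGN, SIG_FULL) → (GRASP, motors_off)
  (ALIGN, SIG_FOUND) → (ALIGN, motors_off)  ← event matches
  (ALIGN, SIG_LOW) → (ALIGN, arm_extend)
event = SIG_FOUND selects (ALIGN, motors_off)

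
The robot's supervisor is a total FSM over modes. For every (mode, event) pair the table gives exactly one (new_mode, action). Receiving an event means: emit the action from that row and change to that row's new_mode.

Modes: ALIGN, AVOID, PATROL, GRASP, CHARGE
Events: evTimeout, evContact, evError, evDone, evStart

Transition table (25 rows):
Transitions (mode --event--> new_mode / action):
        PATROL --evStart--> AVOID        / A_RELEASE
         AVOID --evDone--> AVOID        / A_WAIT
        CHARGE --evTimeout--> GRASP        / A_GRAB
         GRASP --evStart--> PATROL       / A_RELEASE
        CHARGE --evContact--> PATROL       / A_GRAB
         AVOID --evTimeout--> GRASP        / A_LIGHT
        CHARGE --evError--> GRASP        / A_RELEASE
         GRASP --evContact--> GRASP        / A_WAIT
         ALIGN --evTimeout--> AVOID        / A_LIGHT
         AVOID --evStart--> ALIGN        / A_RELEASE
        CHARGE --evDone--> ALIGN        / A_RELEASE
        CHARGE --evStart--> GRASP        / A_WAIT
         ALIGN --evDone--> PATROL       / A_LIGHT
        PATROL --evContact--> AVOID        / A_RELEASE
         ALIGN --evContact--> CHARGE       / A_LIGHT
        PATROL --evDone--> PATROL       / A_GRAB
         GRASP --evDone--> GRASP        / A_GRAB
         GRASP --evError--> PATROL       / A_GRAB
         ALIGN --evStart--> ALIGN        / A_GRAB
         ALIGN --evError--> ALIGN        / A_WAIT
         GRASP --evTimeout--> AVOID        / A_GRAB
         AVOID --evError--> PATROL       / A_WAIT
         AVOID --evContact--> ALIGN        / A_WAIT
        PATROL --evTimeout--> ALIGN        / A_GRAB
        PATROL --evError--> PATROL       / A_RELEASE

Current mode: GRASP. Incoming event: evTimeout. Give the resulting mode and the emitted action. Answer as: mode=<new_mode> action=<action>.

current mode = GRASP; filter table to that mode:
  (GRASP, evStart) → (PATROL, A_RELEASE)
  (GRASP, evContact) → (GRASP, A_WAIT)
  (GRASP, evDone) → (GRASP, A_GRAB)
  (GRASP, evError) → (PATROL, A_GRAB)
  (GRASP, evTimeout) → (AVOID, A_GRAB)  ← event matches
event = evTimeout selects (AVOID, A_GRAB)

mode=AVOID action=A_GRAB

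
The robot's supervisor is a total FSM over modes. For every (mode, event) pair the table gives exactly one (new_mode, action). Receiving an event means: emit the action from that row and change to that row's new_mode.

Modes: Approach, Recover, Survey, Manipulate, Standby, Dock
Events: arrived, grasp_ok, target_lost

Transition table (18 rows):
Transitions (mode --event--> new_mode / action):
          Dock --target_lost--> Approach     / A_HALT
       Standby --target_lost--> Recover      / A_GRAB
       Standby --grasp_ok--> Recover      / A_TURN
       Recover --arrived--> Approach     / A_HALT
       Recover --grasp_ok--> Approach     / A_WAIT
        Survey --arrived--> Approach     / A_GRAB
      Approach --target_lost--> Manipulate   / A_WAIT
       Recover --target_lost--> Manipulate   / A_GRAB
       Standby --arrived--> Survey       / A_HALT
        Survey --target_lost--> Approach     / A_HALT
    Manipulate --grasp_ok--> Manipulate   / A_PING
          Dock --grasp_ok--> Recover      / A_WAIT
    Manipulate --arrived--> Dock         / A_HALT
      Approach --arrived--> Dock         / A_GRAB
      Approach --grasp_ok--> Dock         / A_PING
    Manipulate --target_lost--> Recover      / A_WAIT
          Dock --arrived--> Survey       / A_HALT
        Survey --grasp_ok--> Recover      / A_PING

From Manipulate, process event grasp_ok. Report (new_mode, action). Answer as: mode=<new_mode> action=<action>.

mode=Manipulate action=A_PING

current mode = Manipulate; filter table to that mode:
  (Manipulate, grasp_ok) → (Manipulate, A_PING)  ← event matches
  (Manipulate, arrived) → (Dock, A_HALT)
  (Manipulate, target_lost) → (Recover, A_WAIT)
event = grasp_ok selects (Manipulate, A_PING)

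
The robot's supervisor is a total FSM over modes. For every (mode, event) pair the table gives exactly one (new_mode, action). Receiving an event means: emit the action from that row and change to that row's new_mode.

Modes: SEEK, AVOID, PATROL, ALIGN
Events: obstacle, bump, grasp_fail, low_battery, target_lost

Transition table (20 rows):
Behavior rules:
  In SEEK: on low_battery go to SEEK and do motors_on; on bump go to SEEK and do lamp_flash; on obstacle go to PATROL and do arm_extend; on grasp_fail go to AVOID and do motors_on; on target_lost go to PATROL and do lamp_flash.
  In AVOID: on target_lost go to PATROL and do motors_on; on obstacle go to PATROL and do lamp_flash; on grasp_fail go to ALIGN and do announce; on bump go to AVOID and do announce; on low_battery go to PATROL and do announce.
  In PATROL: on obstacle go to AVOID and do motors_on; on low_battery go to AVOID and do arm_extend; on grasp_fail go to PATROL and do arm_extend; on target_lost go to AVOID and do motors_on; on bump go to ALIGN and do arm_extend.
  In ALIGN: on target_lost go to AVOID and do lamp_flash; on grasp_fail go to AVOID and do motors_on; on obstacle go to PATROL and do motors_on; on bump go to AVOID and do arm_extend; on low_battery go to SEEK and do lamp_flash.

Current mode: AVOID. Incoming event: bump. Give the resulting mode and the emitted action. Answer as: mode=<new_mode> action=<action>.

mode=AVOID action=announce

current mode = AVOID; filter table to that mode:
  (AVOID, target_lost) → (PATROL, motors_on)
  (AVOID, obstacle) → (PATROL, lamp_flash)
  (AVOID, grasp_fail) → (ALIGN, announce)
  (AVOID, bump) → (AVOID, announce)  ← event matches
  (AVOID, low_battery) → (PATROL, announce)
event = bump selects (AVOID, announce)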